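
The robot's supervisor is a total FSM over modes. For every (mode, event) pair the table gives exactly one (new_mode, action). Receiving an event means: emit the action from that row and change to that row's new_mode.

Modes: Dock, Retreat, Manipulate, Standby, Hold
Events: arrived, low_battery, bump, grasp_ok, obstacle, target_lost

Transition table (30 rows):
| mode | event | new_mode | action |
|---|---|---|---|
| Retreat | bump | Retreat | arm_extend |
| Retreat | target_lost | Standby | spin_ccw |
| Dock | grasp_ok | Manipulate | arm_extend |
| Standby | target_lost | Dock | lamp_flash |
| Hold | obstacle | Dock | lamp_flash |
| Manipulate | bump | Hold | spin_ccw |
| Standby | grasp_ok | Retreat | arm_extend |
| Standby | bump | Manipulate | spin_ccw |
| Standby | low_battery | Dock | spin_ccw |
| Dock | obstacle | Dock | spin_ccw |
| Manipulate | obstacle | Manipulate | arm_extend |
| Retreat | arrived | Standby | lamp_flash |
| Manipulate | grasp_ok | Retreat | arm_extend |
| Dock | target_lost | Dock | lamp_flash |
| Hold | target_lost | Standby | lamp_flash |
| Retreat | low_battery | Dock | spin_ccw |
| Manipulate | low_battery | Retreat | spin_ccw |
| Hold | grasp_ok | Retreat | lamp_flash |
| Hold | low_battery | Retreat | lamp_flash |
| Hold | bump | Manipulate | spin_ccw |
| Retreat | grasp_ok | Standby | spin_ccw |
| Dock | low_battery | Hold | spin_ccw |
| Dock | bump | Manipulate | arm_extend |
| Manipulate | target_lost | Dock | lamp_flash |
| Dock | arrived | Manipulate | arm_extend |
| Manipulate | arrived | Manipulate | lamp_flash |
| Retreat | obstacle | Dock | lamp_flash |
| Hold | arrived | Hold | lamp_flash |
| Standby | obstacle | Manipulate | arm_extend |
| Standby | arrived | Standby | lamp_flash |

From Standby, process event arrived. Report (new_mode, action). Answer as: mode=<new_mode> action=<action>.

mode=Standby action=lamp_flash

current mode = Standby; filter table to that mode:
  (Standby, target_lost) → (Dock, lamp_flash)
  (Standby, grasp_ok) → (Retreat, arm_extend)
  (Standby, bump) → (Manipulate, spin_ccw)
  (Standby, low_battery) → (Dock, spin_ccw)
  (Standby, obstacle) → (Manipulate, arm_extend)
  (Standby, arrived) → (Standby, lamp_flash)  ← event matches
event = arrived selects (Standby, lamp_flash)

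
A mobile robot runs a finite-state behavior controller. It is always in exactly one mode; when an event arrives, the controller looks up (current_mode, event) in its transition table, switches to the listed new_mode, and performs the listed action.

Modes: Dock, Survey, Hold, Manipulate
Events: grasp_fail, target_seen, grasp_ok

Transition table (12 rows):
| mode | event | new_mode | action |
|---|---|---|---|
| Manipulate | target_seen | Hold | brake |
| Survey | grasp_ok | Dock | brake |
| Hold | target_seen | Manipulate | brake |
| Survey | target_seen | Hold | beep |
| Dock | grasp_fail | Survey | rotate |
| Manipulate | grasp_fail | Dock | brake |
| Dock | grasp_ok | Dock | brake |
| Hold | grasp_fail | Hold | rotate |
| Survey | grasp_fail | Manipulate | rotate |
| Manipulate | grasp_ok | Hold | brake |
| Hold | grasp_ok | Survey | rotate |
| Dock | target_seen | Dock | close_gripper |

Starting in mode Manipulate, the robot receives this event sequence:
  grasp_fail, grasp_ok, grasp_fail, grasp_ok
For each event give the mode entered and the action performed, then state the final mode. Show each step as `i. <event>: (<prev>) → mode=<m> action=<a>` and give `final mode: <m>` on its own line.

final mode: Dock

1. grasp_fail: (Manipulate) → mode=Dock action=brake
2. grasp_ok: (Dock) → mode=Dock action=brake
3. grasp_fail: (Dock) → mode=Survey action=rotate
4. grasp_ok: (Survey) → mode=Dock action=brake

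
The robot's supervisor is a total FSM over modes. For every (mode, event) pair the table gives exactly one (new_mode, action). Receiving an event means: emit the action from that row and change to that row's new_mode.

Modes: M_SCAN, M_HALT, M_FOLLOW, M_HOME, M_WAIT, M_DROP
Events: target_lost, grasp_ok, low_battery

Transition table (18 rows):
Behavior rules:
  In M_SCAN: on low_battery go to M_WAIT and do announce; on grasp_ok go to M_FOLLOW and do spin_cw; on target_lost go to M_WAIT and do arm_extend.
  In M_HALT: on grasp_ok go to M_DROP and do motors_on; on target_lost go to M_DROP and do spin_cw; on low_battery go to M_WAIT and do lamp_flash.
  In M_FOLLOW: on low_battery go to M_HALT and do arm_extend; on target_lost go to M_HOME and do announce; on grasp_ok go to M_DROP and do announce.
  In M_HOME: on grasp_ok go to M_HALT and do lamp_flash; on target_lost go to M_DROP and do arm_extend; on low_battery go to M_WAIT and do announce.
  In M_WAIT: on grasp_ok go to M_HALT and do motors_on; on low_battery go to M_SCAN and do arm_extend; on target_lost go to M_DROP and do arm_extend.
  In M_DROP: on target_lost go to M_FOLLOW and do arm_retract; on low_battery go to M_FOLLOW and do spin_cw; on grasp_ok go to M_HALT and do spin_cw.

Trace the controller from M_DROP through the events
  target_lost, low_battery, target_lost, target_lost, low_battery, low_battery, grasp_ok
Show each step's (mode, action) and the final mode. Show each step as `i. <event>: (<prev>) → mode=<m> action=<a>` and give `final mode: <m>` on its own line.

1. target_lost: (M_DROP) → mode=M_FOLLOW action=arm_retract
2. low_battery: (M_FOLLOW) → mode=M_HALT action=arm_extend
3. target_lost: (M_HALT) → mode=M_DROP action=spin_cw
4. target_lost: (M_DROP) → mode=M_FOLLOW action=arm_retract
5. low_battery: (M_FOLLOW) → mode=M_HALT action=arm_extend
6. low_battery: (M_HALT) → mode=M_WAIT action=lamp_flash
7. grasp_ok: (M_WAIT) → mode=M_HALT action=motors_on

final mode: M_HALT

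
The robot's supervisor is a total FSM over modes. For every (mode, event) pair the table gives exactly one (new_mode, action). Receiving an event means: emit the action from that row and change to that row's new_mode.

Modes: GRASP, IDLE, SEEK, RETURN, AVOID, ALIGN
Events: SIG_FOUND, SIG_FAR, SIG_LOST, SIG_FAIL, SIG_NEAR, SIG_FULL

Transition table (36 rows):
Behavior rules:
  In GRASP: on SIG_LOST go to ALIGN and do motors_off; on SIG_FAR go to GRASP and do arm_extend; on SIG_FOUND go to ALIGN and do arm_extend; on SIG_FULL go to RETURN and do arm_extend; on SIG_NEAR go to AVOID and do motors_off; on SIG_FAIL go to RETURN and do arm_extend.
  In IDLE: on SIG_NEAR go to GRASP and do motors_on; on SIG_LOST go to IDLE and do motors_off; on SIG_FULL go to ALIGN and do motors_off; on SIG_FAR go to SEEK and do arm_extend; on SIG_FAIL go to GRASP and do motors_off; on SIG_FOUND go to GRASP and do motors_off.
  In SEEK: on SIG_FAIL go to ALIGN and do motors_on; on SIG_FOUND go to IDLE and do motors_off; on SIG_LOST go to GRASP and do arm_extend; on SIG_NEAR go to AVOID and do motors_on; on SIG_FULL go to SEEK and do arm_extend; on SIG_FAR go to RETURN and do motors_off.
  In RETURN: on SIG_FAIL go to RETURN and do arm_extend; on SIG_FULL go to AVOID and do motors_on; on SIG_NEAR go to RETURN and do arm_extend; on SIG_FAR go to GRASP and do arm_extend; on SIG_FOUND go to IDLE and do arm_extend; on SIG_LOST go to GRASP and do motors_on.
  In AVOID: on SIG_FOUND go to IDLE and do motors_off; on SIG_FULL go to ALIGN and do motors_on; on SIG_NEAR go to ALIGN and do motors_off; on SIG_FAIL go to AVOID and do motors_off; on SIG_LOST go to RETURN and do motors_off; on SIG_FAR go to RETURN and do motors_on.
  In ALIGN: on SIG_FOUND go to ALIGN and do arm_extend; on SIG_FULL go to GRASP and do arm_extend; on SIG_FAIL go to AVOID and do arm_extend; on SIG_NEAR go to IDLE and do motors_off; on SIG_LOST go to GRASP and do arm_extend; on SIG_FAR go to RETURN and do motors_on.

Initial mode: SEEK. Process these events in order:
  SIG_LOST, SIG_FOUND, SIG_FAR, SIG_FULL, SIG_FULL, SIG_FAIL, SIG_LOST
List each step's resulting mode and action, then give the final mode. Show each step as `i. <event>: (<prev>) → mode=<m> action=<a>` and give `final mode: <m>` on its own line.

final mode: RETURN

1. SIG_LOST: (SEEK) → mode=GRASP action=arm_extend
2. SIG_FOUND: (GRASP) → mode=ALIGN action=arm_extend
3. SIG_FAR: (ALIGN) → mode=RETURN action=motors_on
4. SIG_FULL: (RETURN) → mode=AVOID action=motors_on
5. SIG_FULL: (AVOID) → mode=ALIGN action=motors_on
6. SIG_FAIL: (ALIGN) → mode=AVOID action=arm_extend
7. SIG_LOST: (AVOID) → mode=RETURN action=motors_off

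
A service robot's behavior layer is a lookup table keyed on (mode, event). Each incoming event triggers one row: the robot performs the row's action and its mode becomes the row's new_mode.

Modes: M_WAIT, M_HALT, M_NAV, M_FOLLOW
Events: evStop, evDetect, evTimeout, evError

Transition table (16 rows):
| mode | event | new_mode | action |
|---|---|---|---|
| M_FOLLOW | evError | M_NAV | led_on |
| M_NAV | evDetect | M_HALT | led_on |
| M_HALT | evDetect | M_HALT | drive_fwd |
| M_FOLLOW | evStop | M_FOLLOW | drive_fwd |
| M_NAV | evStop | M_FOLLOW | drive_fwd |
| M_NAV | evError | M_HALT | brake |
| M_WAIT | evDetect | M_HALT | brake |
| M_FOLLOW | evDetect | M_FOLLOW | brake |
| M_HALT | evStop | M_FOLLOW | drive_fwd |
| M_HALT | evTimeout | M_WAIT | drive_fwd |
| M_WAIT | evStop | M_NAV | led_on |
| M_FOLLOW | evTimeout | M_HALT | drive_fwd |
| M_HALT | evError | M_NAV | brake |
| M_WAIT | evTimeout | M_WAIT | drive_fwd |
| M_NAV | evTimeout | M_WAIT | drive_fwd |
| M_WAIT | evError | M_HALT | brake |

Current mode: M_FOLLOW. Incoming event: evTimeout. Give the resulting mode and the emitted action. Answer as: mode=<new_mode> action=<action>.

mode=M_HALT action=drive_fwd

current mode = M_FOLLOW; filter table to that mode:
  (M_FOLLOW, evError) → (M_NAV, led_on)
  (M_FOLLOW, evStop) → (M_FOLLOW, drive_fwd)
  (M_FOLLOW, evDetect) → (M_FOLLOW, brake)
  (M_FOLLOW, evTimeout) → (M_HALT, drive_fwd)  ← event matches
event = evTimeout selects (M_HALT, drive_fwd)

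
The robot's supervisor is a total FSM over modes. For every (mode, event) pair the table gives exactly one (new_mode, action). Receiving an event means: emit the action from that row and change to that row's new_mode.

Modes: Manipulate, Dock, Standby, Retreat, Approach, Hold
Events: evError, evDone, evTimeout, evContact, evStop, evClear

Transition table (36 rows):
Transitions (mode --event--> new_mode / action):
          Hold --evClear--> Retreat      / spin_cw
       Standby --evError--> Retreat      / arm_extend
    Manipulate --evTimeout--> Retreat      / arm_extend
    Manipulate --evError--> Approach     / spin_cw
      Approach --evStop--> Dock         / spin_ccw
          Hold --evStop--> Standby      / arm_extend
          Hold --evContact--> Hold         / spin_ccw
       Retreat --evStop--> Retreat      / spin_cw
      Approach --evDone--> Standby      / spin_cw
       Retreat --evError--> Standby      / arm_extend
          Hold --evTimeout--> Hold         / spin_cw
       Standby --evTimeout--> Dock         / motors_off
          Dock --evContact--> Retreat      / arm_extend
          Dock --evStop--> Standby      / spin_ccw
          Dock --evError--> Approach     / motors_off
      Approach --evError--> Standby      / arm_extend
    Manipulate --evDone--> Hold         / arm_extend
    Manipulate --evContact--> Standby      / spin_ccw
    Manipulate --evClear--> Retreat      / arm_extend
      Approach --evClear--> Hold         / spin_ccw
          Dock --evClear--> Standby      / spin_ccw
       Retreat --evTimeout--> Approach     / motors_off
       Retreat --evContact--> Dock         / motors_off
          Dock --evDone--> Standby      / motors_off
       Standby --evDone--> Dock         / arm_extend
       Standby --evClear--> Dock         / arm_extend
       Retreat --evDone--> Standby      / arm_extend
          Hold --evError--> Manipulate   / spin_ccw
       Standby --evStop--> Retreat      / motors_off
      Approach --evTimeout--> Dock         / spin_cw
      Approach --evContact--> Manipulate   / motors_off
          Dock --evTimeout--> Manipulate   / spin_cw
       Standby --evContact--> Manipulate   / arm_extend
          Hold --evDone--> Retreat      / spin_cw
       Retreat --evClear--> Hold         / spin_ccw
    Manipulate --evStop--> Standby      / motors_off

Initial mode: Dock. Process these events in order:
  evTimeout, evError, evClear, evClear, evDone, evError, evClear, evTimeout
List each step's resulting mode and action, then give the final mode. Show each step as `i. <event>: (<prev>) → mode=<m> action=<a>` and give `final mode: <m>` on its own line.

final mode: Hold

1. evTimeout: (Dock) → mode=Manipulate action=spin_cw
2. evError: (Manipulate) → mode=Approach action=spin_cw
3. evClear: (Approach) → mode=Hold action=spin_ccw
4. evClear: (Hold) → mode=Retreat action=spin_cw
5. evDone: (Retreat) → mode=Standby action=arm_extend
6. evError: (Standby) → mode=Retreat action=arm_extend
7. evClear: (Retreat) → mode=Hold action=spin_ccw
8. evTimeout: (Hold) → mode=Hold action=spin_cw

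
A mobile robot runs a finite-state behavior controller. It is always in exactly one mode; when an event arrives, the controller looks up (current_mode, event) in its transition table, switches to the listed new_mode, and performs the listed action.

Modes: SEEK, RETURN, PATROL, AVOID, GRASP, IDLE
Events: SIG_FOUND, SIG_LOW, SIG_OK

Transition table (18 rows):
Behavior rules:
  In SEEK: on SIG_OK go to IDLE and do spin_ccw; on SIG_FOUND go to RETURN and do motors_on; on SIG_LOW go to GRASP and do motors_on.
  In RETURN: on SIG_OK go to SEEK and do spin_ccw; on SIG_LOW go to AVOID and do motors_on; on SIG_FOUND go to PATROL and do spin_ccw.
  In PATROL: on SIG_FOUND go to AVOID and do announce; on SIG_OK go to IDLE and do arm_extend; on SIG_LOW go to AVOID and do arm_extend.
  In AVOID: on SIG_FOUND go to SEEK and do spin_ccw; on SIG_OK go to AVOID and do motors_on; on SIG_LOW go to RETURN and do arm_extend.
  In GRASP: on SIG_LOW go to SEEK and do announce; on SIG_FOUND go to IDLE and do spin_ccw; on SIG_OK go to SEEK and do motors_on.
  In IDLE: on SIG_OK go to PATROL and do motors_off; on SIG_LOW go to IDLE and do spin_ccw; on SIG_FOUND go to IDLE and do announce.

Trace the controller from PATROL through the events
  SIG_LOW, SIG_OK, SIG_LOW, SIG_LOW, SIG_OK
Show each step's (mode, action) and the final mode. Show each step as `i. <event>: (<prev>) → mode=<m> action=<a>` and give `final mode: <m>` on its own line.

1. SIG_LOW: (PATROL) → mode=AVOID action=arm_extend
2. SIG_OK: (AVOID) → mode=AVOID action=motors_on
3. SIG_LOW: (AVOID) → mode=RETURN action=arm_extend
4. SIG_LOW: (RETURN) → mode=AVOID action=motors_on
5. SIG_OK: (AVOID) → mode=AVOID action=motors_on

final mode: AVOID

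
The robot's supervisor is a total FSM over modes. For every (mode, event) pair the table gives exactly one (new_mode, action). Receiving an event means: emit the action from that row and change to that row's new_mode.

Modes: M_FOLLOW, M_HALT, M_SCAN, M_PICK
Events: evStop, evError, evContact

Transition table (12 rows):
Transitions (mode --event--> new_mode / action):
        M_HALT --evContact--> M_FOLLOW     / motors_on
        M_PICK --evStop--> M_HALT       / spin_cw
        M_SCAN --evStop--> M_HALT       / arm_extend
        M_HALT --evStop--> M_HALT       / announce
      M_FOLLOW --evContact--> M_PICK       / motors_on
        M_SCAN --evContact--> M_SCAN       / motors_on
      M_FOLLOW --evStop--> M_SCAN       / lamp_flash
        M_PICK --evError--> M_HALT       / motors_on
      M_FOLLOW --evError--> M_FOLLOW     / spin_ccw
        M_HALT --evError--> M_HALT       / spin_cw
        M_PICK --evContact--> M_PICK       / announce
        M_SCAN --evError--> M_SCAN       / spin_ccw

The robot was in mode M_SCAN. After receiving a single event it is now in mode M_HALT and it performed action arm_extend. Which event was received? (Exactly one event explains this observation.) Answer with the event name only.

try evStop: (M_SCAN, evStop) → (M_HALT, arm_extend)  ← matches
try evError: (M_SCAN, evError) → (M_SCAN, spin_ccw)
try evContact: (M_SCAN, evContact) → (M_SCAN, motors_on)

evStop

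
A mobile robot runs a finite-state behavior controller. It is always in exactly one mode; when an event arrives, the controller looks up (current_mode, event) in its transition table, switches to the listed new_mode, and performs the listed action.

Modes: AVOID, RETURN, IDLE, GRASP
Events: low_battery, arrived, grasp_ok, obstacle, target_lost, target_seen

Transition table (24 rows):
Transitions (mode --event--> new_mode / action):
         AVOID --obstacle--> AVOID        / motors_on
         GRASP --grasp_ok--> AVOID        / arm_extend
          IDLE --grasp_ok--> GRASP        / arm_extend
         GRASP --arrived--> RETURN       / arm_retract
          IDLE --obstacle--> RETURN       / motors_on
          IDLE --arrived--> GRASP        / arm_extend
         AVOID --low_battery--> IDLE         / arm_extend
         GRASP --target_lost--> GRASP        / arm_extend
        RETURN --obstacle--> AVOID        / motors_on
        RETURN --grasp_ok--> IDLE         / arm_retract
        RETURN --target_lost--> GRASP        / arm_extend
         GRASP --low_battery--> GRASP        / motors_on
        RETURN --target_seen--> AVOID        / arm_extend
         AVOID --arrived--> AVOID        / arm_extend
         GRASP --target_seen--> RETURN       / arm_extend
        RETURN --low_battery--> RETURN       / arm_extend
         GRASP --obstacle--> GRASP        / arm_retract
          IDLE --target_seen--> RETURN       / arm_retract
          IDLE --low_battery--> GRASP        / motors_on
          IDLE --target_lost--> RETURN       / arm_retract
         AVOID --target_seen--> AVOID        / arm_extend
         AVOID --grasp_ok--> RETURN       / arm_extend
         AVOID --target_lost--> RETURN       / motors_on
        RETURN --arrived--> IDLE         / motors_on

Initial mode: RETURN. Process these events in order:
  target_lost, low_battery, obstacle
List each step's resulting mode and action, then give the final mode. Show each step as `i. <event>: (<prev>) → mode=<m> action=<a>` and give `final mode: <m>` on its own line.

final mode: GRASP

1. target_lost: (RETURN) → mode=GRASP action=arm_extend
2. low_battery: (GRASP) → mode=GRASP action=motors_on
3. obstacle: (GRASP) → mode=GRASP action=arm_retract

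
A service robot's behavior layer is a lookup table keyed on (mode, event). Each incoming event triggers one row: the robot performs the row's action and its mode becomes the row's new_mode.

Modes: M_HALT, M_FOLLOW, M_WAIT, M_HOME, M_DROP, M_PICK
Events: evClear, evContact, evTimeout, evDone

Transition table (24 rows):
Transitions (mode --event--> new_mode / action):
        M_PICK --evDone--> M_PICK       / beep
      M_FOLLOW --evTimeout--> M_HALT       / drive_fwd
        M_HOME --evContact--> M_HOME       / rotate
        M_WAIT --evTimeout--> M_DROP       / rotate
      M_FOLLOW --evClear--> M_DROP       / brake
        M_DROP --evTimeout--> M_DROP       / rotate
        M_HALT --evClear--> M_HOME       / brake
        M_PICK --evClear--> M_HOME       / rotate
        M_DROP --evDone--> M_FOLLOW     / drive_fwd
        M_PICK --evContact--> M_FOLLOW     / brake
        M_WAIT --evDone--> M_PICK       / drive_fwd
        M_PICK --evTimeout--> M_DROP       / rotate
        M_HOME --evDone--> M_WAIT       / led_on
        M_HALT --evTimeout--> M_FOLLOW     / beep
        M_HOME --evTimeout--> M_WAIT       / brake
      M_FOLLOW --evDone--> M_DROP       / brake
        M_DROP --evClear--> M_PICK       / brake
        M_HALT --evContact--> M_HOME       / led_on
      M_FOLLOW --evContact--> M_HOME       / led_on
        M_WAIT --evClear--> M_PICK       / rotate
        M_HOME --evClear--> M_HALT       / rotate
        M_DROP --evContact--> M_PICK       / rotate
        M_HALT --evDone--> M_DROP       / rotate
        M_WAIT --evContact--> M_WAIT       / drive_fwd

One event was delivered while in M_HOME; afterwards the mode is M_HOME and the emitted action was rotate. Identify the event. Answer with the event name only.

evContact

try evClear: (M_HOME, evClear) → (M_HALT, rotate)
try evContact: (M_HOME, evContact) → (M_HOME, rotate)  ← matches
try evTimeout: (M_HOME, evTimeout) → (M_WAIT, brake)
try evDone: (M_HOME, evDone) → (M_WAIT, led_on)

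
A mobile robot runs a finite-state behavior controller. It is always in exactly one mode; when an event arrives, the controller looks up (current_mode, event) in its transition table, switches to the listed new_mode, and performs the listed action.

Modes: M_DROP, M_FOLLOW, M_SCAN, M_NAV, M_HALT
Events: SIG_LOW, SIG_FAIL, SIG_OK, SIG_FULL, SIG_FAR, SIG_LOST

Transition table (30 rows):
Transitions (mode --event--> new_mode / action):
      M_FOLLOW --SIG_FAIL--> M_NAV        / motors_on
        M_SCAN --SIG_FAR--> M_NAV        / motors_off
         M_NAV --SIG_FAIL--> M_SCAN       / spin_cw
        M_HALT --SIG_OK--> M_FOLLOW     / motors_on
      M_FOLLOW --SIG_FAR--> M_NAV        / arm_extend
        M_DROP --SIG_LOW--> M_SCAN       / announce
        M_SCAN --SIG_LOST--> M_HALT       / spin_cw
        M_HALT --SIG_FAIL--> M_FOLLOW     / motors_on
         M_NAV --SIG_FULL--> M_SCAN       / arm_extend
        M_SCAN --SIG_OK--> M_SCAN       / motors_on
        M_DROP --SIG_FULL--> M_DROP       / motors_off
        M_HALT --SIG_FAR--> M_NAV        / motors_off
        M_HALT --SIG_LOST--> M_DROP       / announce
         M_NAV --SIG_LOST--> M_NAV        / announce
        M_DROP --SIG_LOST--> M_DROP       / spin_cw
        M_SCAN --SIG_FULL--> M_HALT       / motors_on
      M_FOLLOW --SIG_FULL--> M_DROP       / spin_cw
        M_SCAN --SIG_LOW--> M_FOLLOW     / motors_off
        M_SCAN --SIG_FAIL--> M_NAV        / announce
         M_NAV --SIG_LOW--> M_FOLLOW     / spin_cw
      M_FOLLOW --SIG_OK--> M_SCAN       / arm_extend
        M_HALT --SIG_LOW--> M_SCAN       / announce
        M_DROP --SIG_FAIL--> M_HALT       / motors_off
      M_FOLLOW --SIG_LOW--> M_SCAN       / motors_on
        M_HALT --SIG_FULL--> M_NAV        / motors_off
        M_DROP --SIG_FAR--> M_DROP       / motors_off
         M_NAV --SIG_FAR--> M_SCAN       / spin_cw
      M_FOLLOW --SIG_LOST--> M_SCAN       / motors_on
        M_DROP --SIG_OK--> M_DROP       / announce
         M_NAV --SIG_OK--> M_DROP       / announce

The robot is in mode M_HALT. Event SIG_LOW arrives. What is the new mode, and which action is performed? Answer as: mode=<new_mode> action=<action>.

current mode = M_HALT; filter table to that mode:
  (M_HALT, SIG_OK) → (M_FOLLOW, motors_on)
  (M_HALT, SIG_FAIL) → (M_FOLLOW, motors_on)
  (M_HALT, SIG_FAR) → (M_NAV, motors_off)
  (M_HALT, SIG_LOST) → (M_DROP, announce)
  (M_HALT, SIG_LOW) → (M_SCAN, announce)  ← event matches
  (M_HALT, SIG_FULL) → (M_NAV, motors_off)
event = SIG_LOW selects (M_SCAN, announce)

mode=M_SCAN action=announce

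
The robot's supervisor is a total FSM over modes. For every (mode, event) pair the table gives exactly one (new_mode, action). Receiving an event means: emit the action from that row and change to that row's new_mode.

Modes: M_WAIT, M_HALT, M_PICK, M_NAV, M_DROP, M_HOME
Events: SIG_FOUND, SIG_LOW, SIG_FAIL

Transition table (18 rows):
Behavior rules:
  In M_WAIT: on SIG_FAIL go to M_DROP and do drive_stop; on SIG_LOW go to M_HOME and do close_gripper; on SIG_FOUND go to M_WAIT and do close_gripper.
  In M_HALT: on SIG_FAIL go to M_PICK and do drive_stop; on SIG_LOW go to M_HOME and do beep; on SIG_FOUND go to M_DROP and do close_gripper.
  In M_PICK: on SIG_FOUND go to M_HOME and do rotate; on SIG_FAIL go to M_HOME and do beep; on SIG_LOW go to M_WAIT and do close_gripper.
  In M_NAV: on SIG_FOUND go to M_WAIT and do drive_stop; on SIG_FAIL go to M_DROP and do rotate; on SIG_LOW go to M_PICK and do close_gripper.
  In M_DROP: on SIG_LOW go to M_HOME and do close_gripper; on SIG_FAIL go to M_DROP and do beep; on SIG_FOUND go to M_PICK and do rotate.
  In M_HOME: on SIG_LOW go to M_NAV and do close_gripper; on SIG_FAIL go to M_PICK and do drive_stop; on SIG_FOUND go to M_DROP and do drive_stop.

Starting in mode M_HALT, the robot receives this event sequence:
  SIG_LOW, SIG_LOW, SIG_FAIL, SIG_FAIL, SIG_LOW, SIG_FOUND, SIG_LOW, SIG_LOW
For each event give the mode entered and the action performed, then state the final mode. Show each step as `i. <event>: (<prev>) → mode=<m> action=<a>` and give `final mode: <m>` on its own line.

final mode: M_NAV

1. SIG_LOW: (M_HALT) → mode=M_HOME action=beep
2. SIG_LOW: (M_HOME) → mode=M_NAV action=close_gripper
3. SIG_FAIL: (M_NAV) → mode=M_DROP action=rotate
4. SIG_FAIL: (M_DROP) → mode=M_DROP action=beep
5. SIG_LOW: (M_DROP) → mode=M_HOME action=close_gripper
6. SIG_FOUND: (M_HOME) → mode=M_DROP action=drive_stop
7. SIG_LOW: (M_DROP) → mode=M_HOME action=close_gripper
8. SIG_LOW: (M_HOME) → mode=M_NAV action=close_gripper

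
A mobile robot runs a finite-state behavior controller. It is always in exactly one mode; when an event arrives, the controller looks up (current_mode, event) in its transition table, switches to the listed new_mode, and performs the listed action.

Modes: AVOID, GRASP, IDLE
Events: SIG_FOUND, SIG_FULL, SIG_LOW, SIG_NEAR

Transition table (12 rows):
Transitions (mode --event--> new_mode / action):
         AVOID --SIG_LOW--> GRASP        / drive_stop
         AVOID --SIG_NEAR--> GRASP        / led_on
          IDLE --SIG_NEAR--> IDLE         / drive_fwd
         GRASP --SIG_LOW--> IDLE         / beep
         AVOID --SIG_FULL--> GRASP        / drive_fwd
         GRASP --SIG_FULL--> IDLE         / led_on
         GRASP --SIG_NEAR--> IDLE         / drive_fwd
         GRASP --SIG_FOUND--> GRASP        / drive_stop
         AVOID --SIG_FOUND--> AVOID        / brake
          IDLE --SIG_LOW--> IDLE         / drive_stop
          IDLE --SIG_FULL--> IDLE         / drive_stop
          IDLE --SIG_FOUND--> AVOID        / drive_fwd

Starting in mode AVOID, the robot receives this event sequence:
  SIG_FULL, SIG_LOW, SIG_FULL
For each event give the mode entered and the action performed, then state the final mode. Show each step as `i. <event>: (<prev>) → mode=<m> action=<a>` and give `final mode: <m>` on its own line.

final mode: IDLE

1. SIG_FULL: (AVOID) → mode=GRASP action=drive_fwd
2. SIG_LOW: (GRASP) → mode=IDLE action=beep
3. SIG_FULL: (IDLE) → mode=IDLE action=drive_stop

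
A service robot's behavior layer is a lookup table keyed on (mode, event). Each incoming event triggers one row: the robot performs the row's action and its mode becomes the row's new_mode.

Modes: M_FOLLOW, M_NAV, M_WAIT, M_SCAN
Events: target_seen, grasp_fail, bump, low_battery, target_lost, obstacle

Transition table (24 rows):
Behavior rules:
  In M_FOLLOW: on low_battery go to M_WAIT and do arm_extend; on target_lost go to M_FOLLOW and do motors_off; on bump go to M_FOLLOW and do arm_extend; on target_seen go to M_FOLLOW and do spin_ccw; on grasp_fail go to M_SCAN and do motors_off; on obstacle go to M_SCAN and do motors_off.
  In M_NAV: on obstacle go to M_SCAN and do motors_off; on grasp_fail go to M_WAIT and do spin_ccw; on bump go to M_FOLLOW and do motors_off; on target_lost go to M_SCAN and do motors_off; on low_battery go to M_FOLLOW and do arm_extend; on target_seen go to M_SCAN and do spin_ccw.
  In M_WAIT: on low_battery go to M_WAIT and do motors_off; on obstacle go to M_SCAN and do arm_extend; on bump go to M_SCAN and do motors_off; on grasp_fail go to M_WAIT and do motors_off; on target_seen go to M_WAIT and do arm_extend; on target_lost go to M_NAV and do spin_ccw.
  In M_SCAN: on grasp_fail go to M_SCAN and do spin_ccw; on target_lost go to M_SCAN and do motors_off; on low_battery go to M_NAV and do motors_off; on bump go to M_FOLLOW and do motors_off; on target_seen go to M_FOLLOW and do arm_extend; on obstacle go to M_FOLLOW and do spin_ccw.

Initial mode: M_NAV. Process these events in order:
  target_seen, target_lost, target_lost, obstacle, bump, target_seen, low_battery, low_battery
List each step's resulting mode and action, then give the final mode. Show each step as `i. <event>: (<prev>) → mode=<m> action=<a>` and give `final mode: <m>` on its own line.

1. target_seen: (M_NAV) → mode=M_SCAN action=spin_ccw
2. target_lost: (M_SCAN) → mode=M_SCAN action=motors_off
3. target_lost: (M_SCAN) → mode=M_SCAN action=motors_off
4. obstacle: (M_SCAN) → mode=M_FOLLOW action=spin_ccw
5. bump: (M_FOLLOW) → mode=M_FOLLOW action=arm_extend
6. target_seen: (M_FOLLOW) → mode=M_FOLLOW action=spin_ccw
7. low_battery: (M_FOLLOW) → mode=M_WAIT action=arm_extend
8. low_battery: (M_WAIT) → mode=M_WAIT action=motors_off

final mode: M_WAIT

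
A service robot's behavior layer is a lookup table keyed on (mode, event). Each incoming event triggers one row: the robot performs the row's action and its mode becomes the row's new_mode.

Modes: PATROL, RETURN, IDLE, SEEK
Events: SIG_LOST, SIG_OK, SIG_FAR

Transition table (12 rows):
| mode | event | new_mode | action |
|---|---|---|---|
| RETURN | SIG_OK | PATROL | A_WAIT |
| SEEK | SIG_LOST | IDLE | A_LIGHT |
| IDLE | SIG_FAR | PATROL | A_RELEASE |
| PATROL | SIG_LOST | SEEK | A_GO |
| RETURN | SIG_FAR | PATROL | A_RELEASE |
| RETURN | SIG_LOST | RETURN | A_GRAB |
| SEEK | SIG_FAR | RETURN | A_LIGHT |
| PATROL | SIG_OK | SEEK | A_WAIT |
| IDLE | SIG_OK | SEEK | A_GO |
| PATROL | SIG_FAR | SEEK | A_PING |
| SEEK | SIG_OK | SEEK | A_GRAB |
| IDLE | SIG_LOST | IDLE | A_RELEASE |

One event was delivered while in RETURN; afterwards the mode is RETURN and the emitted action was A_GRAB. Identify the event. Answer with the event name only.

try SIG_LOST: (RETURN, SIG_LOST) → (RETURN, A_GRAB)  ← matches
try SIG_OK: (RETURN, SIG_OK) → (PATROL, A_WAIT)
try SIG_FAR: (RETURN, SIG_FAR) → (PATROL, A_RELEASE)

SIG_LOST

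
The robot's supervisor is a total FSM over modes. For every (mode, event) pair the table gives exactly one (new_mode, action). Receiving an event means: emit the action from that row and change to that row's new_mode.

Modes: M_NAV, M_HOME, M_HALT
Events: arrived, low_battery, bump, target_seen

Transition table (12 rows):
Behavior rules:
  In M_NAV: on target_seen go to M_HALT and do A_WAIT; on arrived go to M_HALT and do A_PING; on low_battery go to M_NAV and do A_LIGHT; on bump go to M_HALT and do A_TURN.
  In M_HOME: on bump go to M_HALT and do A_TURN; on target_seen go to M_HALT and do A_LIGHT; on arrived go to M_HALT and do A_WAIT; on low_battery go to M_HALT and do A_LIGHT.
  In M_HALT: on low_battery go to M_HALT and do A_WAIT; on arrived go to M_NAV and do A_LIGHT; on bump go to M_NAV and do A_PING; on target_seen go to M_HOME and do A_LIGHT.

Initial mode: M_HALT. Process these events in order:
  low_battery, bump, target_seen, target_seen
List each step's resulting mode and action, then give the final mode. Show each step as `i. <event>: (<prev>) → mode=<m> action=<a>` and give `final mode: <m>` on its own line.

1. low_battery: (M_HALT) → mode=M_HALT action=A_WAIT
2. bump: (M_HALT) → mode=M_NAV action=A_PING
3. target_seen: (M_NAV) → mode=M_HALT action=A_WAIT
4. target_seen: (M_HALT) → mode=M_HOME action=A_LIGHT

final mode: M_HOME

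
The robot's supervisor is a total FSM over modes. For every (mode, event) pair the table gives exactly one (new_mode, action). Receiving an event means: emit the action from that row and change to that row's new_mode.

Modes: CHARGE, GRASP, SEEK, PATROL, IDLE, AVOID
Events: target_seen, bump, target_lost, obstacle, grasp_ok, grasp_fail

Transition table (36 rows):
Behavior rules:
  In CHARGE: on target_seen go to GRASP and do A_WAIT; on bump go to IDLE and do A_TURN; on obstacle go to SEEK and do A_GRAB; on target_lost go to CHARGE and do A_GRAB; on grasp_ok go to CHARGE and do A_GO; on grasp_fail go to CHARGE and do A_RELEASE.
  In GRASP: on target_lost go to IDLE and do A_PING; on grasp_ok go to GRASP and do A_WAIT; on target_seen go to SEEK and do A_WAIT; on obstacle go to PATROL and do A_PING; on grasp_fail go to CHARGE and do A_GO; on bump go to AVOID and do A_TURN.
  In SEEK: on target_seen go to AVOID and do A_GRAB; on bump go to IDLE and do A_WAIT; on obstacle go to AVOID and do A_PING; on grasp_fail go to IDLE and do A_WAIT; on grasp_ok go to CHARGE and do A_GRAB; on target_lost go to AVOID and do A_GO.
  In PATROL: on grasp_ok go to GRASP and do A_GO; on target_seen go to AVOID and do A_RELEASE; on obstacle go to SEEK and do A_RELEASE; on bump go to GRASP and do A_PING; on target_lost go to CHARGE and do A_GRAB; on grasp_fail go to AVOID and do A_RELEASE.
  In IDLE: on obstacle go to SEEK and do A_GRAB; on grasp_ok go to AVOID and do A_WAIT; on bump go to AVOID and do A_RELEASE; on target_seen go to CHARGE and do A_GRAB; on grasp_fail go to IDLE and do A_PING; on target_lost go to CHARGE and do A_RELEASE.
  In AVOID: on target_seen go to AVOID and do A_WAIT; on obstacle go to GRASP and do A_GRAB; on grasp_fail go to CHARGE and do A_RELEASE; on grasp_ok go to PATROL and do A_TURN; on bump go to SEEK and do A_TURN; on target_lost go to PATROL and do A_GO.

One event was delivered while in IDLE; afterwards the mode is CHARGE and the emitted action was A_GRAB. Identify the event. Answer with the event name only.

target_seen

try target_seen: (IDLE, target_seen) → (CHARGE, A_GRAB)  ← matches
try bump: (IDLE, bump) → (AVOID, A_RELEASE)
try target_lost: (IDLE, target_lost) → (CHARGE, A_RELEASE)
try obstacle: (IDLE, obstacle) → (SEEK, A_GRAB)
try grasp_ok: (IDLE, grasp_ok) → (AVOID, A_WAIT)
try grasp_fail: (IDLE, grasp_fail) → (IDLE, A_PING)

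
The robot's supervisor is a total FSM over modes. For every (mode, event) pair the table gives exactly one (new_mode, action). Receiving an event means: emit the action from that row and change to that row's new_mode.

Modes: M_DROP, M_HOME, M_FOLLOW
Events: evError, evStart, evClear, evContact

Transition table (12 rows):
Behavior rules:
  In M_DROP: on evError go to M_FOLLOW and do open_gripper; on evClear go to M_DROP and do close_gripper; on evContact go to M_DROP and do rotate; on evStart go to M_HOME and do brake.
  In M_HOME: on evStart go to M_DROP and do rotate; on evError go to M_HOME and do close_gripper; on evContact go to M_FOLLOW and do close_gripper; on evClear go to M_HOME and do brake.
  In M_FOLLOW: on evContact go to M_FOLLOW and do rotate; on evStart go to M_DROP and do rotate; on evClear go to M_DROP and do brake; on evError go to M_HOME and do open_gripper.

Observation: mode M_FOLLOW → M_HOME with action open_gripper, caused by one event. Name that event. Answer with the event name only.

try evError: (M_FOLLOW, evError) → (M_HOME, open_gripper)  ← matches
try evStart: (M_FOLLOW, evStart) → (M_DROP, rotate)
try evClear: (M_FOLLOW, evClear) → (M_DROP, brake)
try evContact: (M_FOLLOW, evContact) → (M_FOLLOW, rotate)

evError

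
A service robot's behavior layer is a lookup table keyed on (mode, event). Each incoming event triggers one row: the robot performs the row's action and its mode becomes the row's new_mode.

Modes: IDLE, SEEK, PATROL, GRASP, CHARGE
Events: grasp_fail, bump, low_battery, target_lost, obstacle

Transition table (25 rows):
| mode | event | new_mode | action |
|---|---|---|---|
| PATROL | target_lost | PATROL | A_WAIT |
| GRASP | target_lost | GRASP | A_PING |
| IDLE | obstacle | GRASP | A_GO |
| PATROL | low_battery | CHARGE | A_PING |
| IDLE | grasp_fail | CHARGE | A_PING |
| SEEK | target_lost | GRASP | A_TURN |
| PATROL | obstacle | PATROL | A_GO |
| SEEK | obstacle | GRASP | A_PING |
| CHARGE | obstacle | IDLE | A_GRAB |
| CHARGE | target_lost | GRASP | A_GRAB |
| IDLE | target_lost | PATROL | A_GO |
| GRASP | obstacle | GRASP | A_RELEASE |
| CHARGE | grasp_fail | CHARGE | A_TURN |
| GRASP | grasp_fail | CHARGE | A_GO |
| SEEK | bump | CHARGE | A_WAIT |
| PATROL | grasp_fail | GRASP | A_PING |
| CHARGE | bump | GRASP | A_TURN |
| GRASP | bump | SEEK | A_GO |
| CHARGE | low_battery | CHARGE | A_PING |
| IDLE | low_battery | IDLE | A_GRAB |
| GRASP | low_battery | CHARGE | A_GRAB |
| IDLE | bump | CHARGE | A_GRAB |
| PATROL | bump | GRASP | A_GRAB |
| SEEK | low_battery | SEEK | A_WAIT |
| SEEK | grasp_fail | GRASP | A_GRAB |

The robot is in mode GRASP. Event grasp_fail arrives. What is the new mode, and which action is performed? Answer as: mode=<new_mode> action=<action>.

current mode = GRASP; filter table to that mode:
  (GRASP, target_lost) → (GRASP, A_PING)
  (GRASP, obstacle) → (GRASP, A_RELEASE)
  (GRASP, grasp_fail) → (CHARGE, A_GO)  ← event matches
  (GRASP, bump) → (SEEK, A_GO)
  (GRASP, low_battery) → (CHARGE, A_GRAB)
event = grasp_fail selects (CHARGE, A_GO)

mode=CHARGE action=A_GO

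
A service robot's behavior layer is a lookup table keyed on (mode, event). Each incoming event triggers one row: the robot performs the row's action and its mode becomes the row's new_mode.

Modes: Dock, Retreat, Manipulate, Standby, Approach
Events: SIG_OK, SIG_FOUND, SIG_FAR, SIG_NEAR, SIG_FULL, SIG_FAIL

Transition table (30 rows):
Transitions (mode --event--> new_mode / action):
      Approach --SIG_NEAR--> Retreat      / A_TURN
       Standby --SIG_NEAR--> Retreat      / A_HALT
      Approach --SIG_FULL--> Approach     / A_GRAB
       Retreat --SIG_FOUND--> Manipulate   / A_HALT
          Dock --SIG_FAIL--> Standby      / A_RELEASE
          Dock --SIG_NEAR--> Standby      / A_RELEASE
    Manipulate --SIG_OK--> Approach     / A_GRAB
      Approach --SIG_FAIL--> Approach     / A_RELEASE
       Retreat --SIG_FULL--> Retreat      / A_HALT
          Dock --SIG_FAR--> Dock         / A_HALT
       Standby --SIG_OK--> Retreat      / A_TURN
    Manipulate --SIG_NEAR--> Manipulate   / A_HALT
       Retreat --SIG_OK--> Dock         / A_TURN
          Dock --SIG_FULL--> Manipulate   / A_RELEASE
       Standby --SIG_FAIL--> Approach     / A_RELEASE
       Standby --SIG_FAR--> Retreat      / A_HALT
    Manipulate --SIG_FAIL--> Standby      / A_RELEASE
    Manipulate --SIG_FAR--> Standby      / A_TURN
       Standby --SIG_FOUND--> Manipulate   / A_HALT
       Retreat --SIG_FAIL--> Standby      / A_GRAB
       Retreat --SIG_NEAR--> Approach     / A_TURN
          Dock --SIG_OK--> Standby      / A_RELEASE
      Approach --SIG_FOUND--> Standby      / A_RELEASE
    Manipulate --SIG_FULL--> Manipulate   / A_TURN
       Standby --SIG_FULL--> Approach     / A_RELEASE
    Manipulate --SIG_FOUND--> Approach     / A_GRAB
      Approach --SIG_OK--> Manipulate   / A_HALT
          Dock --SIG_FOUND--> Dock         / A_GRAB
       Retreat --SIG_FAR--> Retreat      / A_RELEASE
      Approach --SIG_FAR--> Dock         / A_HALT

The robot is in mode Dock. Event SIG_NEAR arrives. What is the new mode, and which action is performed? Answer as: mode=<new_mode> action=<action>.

current mode = Dock; filter table to that mode:
  (Dock, SIG_FAIL) → (Standby, A_RELEASE)
  (Dock, SIG_NEAR) → (Standby, A_RELEASE)  ← event matches
  (Dock, SIG_FAR) → (Dock, A_HALT)
  (Dock, SIG_FULL) → (Manipulate, A_RELEASE)
  (Dock, SIG_OK) → (Standby, A_RELEASE)
  (Dock, SIG_FOUND) → (Dock, A_GRAB)
event = SIG_NEAR selects (Standby, A_RELEASE)

mode=Standby action=A_RELEASE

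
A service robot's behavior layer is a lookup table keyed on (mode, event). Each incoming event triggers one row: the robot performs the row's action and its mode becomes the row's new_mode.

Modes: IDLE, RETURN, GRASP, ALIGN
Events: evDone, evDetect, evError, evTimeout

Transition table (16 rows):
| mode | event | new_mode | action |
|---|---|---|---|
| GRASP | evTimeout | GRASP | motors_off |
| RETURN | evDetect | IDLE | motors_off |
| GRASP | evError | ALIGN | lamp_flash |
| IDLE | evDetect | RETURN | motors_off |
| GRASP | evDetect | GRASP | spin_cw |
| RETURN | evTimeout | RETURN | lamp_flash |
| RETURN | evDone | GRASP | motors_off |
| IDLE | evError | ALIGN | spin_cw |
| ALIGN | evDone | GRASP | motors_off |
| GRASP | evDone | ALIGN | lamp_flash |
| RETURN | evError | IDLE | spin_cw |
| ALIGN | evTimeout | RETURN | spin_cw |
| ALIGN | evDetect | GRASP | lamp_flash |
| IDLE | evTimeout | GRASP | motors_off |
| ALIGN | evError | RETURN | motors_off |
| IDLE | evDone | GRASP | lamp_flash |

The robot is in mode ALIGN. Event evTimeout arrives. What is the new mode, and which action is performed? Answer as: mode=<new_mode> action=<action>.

mode=RETURN action=spin_cw

current mode = ALIGN; filter table to that mode:
  (ALIGN, evDone) → (GRASP, motors_off)
  (ALIGN, evTimeout) → (RETURN, spin_cw)  ← event matches
  (ALIGN, evDetect) → (GRASP, lamp_flash)
  (ALIGN, evError) → (RETURN, motors_off)
event = evTimeout selects (RETURN, spin_cw)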